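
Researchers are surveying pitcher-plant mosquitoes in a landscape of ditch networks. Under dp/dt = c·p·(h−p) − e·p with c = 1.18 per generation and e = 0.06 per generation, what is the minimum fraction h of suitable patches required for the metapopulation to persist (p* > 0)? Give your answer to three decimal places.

0.051

p* = h − e/c is positive only when h > e/c.
h_min = e/c = 0.06/1.18 = 0.0508.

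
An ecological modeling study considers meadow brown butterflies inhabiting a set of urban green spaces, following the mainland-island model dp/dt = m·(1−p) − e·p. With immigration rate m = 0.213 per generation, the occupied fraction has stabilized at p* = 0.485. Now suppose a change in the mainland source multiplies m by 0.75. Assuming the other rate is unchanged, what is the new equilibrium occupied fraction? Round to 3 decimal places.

Balance m(1−p*) = e·p* gives e = m(1−p*)/p* = 0.213×0.51500/0.48500 = 0.22618.
New p* = m/(m+e) = 0.15975/(0.15975+0.22618) = 0.41394.

0.414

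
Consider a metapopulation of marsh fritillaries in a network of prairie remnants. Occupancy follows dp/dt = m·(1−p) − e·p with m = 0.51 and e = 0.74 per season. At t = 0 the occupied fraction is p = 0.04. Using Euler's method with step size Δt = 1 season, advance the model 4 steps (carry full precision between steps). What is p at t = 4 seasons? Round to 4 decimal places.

Update rule: p ← p + [m·(1−p) − e·p]·Δt with Δt = 1.
p: 0.04000 → 0.50000  (Δp = +0.46000)
p: 0.50000 → 0.38500  (Δp = -0.11500)
p: 0.38500 → 0.41375  (Δp = +0.02875)
p: 0.41375 → 0.40656  (Δp = -0.00719)

0.4066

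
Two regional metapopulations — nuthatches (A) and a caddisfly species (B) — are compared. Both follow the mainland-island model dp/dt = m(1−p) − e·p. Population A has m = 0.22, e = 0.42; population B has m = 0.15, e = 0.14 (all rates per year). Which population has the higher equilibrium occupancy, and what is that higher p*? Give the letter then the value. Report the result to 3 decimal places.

B, 0.517

A: p*_A = m/(m+e) = 0.22/0.6400 = 0.3438.
B: p*_B = 0.15/0.2900 = 0.5172.
B is higher at 0.5172.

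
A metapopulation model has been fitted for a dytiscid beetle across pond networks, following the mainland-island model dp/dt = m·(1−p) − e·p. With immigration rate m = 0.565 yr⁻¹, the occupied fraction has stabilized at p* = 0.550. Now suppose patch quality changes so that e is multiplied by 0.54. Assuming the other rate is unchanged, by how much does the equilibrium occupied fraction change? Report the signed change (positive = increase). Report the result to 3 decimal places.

Balance m(1−p*) = e·p* gives e = m(1−p*)/p* = 0.565×0.45000/0.55000 = 0.46227.
New p* = m/(m+e) = 0.56500/(0.56500+0.24963) = 0.69357.
Δp* = 0.69357 − 0.55000 = +0.14357.

0.144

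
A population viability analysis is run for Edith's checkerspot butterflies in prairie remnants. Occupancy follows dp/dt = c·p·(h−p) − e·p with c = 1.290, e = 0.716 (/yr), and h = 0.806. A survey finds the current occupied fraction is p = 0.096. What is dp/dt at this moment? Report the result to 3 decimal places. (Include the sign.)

0.019

Colonization term: c·p·(h−p) = 1.290×0.096×0.7100 = 0.08793.
Extinction term: e·p = 0.06874.
dp/dt = 0.08793 − 0.06874 = 0.01919.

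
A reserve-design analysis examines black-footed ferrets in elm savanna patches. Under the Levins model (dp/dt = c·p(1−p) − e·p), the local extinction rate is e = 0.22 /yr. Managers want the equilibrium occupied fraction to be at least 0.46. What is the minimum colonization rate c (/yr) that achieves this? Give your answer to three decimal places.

0.407

p* = 1 − e/c ≥ 0.46 requires e/c ≤ 0.5400, i.e. c ≥ e/0.5400.
c_min = 0.22/0.5400 = 0.4074.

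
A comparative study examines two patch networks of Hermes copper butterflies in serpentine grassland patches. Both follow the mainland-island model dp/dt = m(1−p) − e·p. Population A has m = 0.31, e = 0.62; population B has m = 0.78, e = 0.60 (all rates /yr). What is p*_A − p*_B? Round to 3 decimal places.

A: p*_A = m/(m+e) = 0.31/0.9300 = 0.3333.
B: p*_B = 0.78/1.3800 = 0.5652.
p*_A − p*_B = 0.3333 − 0.5652 = -0.2319.

-0.232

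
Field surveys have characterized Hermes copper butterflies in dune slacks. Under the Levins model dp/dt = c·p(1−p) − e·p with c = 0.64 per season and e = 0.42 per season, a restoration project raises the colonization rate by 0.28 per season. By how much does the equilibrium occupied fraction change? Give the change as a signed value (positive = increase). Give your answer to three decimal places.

Before: p* = 1 − 0.42/0.64 = 0.3438.
After the change, c = 0.92, e = 0.42, so p* = 1 − 0.42/0.92 = 0.5435.
Δp* = 0.5435 − 0.3438 = +0.1997.

0.200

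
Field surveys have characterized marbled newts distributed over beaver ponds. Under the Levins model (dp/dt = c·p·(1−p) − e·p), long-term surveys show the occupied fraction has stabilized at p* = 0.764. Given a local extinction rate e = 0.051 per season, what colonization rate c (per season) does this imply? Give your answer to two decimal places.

0.22

At equilibrium c(1−p*) = e, so c = e/(1−p*).
c = 0.051/(1 − 0.764) = 0.051/0.2360 = 0.2161.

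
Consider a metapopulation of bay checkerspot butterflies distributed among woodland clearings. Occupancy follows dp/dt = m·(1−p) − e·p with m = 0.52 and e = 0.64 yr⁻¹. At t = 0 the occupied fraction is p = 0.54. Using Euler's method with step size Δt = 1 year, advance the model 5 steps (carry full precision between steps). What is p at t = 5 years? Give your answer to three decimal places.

Update rule: p ← p + [m·(1−p) − e·p]·Δt with Δt = 1.
p: 0.54000 → 0.43360  (Δp = -0.10640)
p: 0.43360 → 0.45062  (Δp = +0.01702)
p: 0.45062 → 0.44790  (Δp = -0.00272)
p: 0.44790 → 0.44834  (Δp = +0.00044)
p: 0.44834 → 0.44827  (Δp = -0.00007)

0.448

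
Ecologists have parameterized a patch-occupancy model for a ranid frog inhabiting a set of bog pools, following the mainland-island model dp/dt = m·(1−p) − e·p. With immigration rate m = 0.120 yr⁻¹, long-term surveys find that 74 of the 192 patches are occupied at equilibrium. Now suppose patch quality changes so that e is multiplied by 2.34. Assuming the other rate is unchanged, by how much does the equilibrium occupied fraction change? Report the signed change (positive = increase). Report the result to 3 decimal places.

-0.174

Observed p* = 74/192 = 0.38542.
Balance m(1−p*) = e·p* gives e = m(1−p*)/p* = 0.120×0.61458/0.38542 = 0.19135.
New p* = m/(m+e) = 0.12000/(0.12000+0.44776) = 0.21136.
Δp* = 0.21136 − 0.38542 = -0.17406.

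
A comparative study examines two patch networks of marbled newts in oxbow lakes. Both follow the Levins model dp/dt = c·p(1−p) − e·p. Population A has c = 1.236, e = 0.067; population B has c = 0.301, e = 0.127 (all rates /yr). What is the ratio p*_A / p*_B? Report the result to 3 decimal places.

A: p*_A = 1 − 0.067/1.236 = 0.9458.
B: p*_B = 1 − 0.127/0.301 = 0.5781.
p*_A / p*_B = 0.9458/0.5781 = 1.6361.

1.636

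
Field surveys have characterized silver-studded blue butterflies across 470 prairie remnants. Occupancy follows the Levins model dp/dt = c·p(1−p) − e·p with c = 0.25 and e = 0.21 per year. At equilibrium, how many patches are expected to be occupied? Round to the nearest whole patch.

75

p* = 1 − e/c = 1 − 0.21/0.25 = 0.1600.
Expected occupied patches = N × p* = 470 × 0.1600 = 75.20 ≈ 75.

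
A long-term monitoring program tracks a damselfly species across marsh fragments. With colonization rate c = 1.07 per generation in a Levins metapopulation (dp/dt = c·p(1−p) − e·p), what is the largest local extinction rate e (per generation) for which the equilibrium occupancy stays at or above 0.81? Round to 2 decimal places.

1 − e/c ≥ 0.81 ⇒ e ≤ c(1 − 0.81) = 1.07 × 0.1900.
e_max = 0.2033.

0.20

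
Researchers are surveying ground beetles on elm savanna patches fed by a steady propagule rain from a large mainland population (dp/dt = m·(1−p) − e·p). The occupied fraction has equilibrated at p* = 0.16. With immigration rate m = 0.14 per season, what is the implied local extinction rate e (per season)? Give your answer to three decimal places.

0.735

At equilibrium m(1−p*) = e·p*, so e = m(1−p*)/p*.
e = 0.14 × 0.8400 / 0.16 = 0.7350.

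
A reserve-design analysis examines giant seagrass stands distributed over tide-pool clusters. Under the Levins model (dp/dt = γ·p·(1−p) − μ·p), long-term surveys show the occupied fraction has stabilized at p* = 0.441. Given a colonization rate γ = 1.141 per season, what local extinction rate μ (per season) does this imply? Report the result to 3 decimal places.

0.638

At equilibrium γ(1−p*) = μ.
μ = 1.141 × (1 − 0.441) = 1.141 × 0.5590 = 0.6378.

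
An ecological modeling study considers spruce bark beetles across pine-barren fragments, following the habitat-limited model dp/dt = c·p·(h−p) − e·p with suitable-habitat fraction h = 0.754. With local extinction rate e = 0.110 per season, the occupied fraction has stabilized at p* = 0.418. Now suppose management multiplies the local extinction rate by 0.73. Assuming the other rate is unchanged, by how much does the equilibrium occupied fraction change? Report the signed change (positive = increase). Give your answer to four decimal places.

Balance c(h−p*) = e gives c = e/(0.754 − 0.41800) = 0.110/0.33600 = 0.32738.
New p* = 0.754 − e/c = 0.754 − 0.08030/0.32738 = 0.50872.
Δp* = 0.50872 − 0.41800 = +0.09072.

0.0907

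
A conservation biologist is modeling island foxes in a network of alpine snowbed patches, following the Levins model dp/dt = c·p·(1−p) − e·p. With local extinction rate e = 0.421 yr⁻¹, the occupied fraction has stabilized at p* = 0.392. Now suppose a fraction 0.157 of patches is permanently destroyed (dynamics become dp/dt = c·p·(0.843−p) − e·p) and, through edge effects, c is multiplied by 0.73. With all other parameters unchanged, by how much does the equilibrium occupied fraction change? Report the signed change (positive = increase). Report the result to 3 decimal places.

Balance c(1−p*) = e gives c = e/(1 − 0.39200) = 0.421/0.60800 = 0.69243.
New p* = 0.843 − e/c = 0.843 − 0.42100/0.50547 = 0.01011.
Δp* = 0.01011 − 0.39200 = -0.38189.

-0.382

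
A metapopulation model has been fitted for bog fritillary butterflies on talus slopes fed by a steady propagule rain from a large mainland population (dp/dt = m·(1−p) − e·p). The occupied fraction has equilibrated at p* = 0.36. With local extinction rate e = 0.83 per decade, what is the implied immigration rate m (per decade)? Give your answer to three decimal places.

At equilibrium m(1−p*) = e·p*, so m = e·p*/(1−p*).
m = 0.83 × 0.36 / 0.6400 = 0.2988/0.6400 = 0.4669.

0.467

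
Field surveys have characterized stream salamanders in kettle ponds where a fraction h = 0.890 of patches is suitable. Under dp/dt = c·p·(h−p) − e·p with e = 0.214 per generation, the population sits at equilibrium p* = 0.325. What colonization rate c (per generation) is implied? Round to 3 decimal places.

0.379

At equilibrium c(h−p*) = e, so c = e/(h−p*).
c = 0.214/(0.890 − 0.325) = 0.214/0.5650 = 0.3788.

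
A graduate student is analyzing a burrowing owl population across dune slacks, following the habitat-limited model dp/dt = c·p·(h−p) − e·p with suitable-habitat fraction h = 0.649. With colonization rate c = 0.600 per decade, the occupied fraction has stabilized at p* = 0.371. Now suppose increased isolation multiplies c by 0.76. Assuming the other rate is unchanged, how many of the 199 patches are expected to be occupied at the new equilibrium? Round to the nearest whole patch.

56

Balance c(h−p*) = e gives e = 0.600×(0.649 − 0.37100) = 0.16680.
New p* = 0.649 − e/c = 0.649 − 0.16680/0.45600 = 0.28321.
Expected occupied = 199 × 0.28321 = 56.36 ≈ 56.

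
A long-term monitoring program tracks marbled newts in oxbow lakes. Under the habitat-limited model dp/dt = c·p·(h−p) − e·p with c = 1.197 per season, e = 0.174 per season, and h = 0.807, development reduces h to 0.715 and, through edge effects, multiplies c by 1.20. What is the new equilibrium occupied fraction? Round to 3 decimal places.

Before: p* = h − e/c = 0.807 − 0.174/1.197 = 0.807 − 0.1454 = 0.6616.
After: c = 1.4364, e = 0.174, h = 0.715; p* = 0.715 − 0.174/1.4364 = 0.5939.

0.594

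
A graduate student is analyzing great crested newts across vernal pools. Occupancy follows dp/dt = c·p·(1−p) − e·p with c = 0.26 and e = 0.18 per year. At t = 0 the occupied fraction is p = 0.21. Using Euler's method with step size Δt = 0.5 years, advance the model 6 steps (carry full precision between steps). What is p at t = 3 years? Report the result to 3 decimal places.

0.225

Update rule: p ← p + [c·p·(1−p) − e·p]·Δt with Δt = 0.5.
  1  |  dp/dt·Δt = +0.002667  |  p_1 = 0.212667
  2  |  dp/dt·Δt = +0.002627  |  p_2 = 0.215294
  3  |  dp/dt·Δt = +0.002586  |  p_3 = 0.217880
  4  |  dp/dt·Δt = +0.002544  |  p_4 = 0.220424
  5  |  dp/dt·Δt = +0.002501  |  p_5 = 0.222925
  6  |  dp/dt·Δt = +0.002457  |  p_6 = 0.225381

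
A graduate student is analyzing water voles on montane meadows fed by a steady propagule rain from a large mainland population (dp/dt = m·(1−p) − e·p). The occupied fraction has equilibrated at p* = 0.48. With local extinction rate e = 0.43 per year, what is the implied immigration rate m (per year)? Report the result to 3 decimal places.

0.397

At equilibrium m(1−p*) = e·p*, so m = e·p*/(1−p*).
m = 0.43 × 0.48 / 0.5200 = 0.2064/0.5200 = 0.3969.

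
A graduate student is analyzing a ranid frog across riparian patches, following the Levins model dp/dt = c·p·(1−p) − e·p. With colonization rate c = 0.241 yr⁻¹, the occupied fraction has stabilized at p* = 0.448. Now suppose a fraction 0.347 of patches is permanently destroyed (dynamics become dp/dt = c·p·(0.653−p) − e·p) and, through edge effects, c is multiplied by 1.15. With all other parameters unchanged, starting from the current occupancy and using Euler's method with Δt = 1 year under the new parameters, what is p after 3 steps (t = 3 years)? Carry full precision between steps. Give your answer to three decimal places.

Balance c(1−p*) = e gives e = 0.241×(1 − 0.44800) = 0.13303.
Starting from p₀ = 0.44800; update p ← p + (dp/dt)·Δt with the new parameters.
p: 0.44800 → 0.41386  (Δp = -0.03414)
p: 0.41386 → 0.38623  (Δp = -0.02763)
p: 0.38623 → 0.36340  (Δp = -0.02282)

0.363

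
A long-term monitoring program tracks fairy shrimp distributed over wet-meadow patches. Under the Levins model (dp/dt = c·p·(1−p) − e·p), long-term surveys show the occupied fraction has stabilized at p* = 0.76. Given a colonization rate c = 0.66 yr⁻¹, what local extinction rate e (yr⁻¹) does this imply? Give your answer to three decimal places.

At equilibrium c(1−p*) = e.
e = 0.66 × (1 − 0.76) = 0.66 × 0.2400 = 0.1584.

0.158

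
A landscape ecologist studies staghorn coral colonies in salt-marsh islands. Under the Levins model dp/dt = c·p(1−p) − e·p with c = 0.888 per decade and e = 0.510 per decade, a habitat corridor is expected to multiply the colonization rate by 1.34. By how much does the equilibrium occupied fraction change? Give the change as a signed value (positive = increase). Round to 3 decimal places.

0.146

Before: p* = 1 − 0.510/0.888 = 0.4257.
After the change, c = 1.18992, e = 0.51, so p* = 1 − 0.51/1.18992 = 0.5714.
Δp* = 0.5714 − 0.4257 = +0.1457.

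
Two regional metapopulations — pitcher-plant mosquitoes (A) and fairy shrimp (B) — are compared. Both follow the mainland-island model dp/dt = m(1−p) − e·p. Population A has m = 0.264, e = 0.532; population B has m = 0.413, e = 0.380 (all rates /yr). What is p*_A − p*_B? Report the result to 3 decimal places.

-0.189

A: p*_A = m/(m+e) = 0.264/0.7960 = 0.3317.
B: p*_B = 0.413/0.7930 = 0.5208.
p*_A − p*_B = 0.3317 − 0.5208 = -0.1891.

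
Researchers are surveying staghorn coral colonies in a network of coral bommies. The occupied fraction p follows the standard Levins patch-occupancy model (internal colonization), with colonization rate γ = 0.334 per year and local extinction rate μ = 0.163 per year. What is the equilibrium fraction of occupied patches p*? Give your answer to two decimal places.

At equilibrium, colonization balances extinction: γ·p*·(1−p*) = μ·p*.
So p* = 1 − μ/γ = 1 − 0.163/0.334 = 1 − 0.4880 = 0.5120.

0.51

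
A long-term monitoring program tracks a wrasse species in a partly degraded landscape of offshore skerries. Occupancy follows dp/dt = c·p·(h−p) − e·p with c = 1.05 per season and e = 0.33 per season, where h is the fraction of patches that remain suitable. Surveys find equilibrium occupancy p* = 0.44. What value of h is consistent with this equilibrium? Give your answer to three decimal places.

At equilibrium c(h−p*) = e, so h = p* + e/c.
h = 0.44 + 0.33/1.05 = 0.44 + 0.3143 = 0.7543.

0.754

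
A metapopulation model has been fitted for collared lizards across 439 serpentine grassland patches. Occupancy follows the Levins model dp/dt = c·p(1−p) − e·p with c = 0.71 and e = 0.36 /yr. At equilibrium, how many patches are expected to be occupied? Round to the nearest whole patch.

p* = 1 − e/c = 1 − 0.36/0.71 = 0.4930.
Expected occupied patches = N × p* = 439 × 0.4930 = 216.41 ≈ 216.

216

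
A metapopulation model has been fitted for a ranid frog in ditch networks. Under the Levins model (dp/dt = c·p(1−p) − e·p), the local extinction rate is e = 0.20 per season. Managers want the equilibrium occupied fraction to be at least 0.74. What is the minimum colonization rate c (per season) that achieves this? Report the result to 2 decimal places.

0.77

p* = 1 − e/c ≥ 0.74 requires e/c ≤ 0.2600, i.e. c ≥ e/0.2600.
c_min = 0.20/0.2600 = 0.7692.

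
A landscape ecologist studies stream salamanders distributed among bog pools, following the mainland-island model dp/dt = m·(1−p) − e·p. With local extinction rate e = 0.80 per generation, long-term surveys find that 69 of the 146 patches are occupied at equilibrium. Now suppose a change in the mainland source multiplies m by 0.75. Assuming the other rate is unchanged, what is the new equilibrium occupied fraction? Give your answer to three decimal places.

0.402

Observed p* = 69/146 = 0.47260.
Balance m(1−p*) = e·p* gives m = e·p*/(1−p*) = 0.80×0.47260/0.52740 = 0.71688.
New p* = m/(m+e) = 0.53766/(0.53766+0.80000) = 0.40194.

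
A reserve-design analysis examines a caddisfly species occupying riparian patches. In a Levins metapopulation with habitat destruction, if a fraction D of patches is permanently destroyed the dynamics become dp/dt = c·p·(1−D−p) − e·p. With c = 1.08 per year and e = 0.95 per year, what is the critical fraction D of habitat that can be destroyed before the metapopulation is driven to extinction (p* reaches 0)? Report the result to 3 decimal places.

0.120

The nontrivial equilibrium is p* = (1−D) − e/c; extinction occurs when this hits zero.
So D_crit = 1 − e/c = 1 − 0.95/1.08 = 1 − 0.8796 = 0.1204.
This equals the undisturbed p*, a classic result of Lande's extension.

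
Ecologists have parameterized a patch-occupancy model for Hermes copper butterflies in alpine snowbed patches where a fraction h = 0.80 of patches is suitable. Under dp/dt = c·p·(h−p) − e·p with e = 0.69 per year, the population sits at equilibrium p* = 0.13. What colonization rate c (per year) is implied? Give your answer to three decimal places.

1.030

At equilibrium c(h−p*) = e, so c = e/(h−p*).
c = 0.69/(0.80 − 0.13) = 0.69/0.6700 = 1.0299.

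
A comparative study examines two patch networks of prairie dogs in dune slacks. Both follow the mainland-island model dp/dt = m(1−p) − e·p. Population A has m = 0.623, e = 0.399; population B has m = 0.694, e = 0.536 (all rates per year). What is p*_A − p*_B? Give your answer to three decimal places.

0.045

A: p*_A = m/(m+e) = 0.623/1.0220 = 0.6096.
B: p*_B = 0.694/1.2300 = 0.5642.
p*_A − p*_B = 0.6096 − 0.5642 = 0.0454.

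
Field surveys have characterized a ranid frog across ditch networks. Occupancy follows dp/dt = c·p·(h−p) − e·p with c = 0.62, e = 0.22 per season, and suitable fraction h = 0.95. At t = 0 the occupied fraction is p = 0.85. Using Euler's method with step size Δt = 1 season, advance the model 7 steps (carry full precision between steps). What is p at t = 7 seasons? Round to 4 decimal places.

0.6009

Update rule: p ← p + [c·p·(h−p) − e·p]·Δt with Δt = 1.
  1  |  dp/dt·Δt = -0.134300  |  p_1 = 0.715700
  2  |  dp/dt·Δt = -0.053487  |  p_2 = 0.662213
  3  |  dp/dt·Δt = -0.027530  |  p_3 = 0.634683
  4  |  dp/dt·Δt = -0.015552  |  p_4 = 0.619131
  5  |  dp/dt·Δt = -0.009201  |  p_5 = 0.609930
  6  |  dp/dt·Δt = -0.005585  |  p_6 = 0.604345
  7  |  dp/dt·Δt = -0.003441  |  p_7 = 0.600904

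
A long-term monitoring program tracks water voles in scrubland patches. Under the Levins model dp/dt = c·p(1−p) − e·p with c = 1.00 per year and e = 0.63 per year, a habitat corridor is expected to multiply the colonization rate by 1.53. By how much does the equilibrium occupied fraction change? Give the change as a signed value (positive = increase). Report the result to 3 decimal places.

Before: p* = 1 − 0.63/1.00 = 0.3700.
After the change, c = 1.53, e = 0.63, so p* = 1 − 0.63/1.53 = 0.5882.
Δp* = 0.5882 − 0.3700 = +0.2182.

0.218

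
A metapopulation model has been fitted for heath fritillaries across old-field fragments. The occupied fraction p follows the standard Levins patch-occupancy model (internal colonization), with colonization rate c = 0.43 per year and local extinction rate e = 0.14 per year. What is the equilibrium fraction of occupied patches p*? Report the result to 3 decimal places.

0.674

Setting dp/dt = 0 and dividing through by p* gives c·(1−p*) = e.
So p* = 1 − e/c = 1 − 0.14/0.43 = 1 − 0.3256 = 0.6744.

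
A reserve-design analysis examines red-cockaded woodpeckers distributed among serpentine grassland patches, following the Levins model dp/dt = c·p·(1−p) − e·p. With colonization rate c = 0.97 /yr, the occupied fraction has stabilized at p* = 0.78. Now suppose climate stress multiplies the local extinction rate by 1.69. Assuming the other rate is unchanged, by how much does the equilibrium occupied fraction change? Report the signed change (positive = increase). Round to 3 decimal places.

-0.152

Balance c(1−p*) = e gives e = 0.97×(1 − 0.78000) = 0.21340.
New p* = 1 − e/c = 1 − 0.36065/0.97000 = 0.62820.
Δp* = 0.62820 − 0.78000 = -0.15180.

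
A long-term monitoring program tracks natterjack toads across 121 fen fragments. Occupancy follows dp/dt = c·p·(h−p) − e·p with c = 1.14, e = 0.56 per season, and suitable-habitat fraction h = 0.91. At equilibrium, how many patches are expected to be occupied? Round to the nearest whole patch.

51

p* = h − e/c = 0.91 − 0.4912 = 0.4188.
Expected occupied patches = N × p* = 121 × 0.4188 = 50.67 ≈ 51.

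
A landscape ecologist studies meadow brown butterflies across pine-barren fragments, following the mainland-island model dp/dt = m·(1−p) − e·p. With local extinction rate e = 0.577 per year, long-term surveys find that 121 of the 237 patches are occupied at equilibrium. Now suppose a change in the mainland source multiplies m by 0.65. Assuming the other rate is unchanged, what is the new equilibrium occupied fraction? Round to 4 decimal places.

Observed p* = 121/237 = 0.51055.
Balance m(1−p*) = e·p* gives m = e·p*/(1−p*) = 0.577×0.51055/0.48945 = 0.60187.
New p* = m/(m+e) = 0.39122/(0.39122+0.57700) = 0.40406.

0.4041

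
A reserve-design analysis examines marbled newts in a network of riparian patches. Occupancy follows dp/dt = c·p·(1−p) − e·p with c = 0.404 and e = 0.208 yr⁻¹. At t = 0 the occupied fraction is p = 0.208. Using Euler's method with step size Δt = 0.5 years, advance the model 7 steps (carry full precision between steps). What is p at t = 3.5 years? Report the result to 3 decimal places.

Update rule: p ← p + [c·p·(1−p) − e·p]·Δt with Δt = 0.5.
  1  |  dp/dt·Δt = +0.011645  |  p_1 = 0.219645
  2  |  dp/dt·Δt = +0.011780  |  p_2 = 0.231425
  3  |  dp/dt·Δt = +0.011861  |  p_3 = 0.243286
  4  |  dp/dt·Δt = +0.011886  |  p_4 = 0.255172
  5  |  dp/dt·Δt = +0.011854  |  p_5 = 0.267026
  6  |  dp/dt·Δt = +0.011765  |  p_6 = 0.278791
  7  |  dp/dt·Δt = +0.011621  |  p_7 = 0.290412

0.290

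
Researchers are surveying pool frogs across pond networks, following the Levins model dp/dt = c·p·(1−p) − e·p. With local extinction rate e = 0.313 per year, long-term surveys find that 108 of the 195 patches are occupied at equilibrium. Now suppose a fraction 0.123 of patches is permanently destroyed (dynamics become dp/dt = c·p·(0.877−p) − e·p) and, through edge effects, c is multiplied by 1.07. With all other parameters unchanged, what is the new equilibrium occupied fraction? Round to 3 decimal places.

Observed p* = 108/195 = 0.55385.
Balance c(1−p*) = e gives c = e/(1 − 0.55385) = 0.313/0.44615 = 0.70156.
New p* = 0.877 − e/c = 0.877 − 0.31300/0.75067 = 0.46004.

0.460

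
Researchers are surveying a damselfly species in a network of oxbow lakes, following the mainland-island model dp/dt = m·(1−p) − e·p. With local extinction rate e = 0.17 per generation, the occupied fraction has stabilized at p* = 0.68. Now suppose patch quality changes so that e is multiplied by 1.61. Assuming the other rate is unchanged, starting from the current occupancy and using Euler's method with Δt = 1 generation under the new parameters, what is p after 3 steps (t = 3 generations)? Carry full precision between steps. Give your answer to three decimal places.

Balance m(1−p*) = e·p* gives m = e·p*/(1−p*) = 0.17×0.68000/0.32000 = 0.36125.
Starting from p₀ = 0.68000; update p ← p + (dp/dt)·Δt with the new parameters.
step 1: Δp = -0.07052, p = 0.60948
step 2: Δp = -0.02574, p = 0.58374
step 3: Δp = -0.00940, p = 0.57435

0.574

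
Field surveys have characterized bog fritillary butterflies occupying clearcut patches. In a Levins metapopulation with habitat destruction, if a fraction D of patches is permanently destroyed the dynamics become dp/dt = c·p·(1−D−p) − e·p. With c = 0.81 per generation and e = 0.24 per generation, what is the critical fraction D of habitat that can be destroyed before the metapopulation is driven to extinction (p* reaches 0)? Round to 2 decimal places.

0.70

The nontrivial equilibrium is p* = (1−D) − e/c; extinction occurs when this hits zero.
So D_crit = 1 − e/c = 1 − 0.24/0.81 = 1 − 0.2963 = 0.7037.
This equals the undisturbed p*, a classic result of Lande's extension.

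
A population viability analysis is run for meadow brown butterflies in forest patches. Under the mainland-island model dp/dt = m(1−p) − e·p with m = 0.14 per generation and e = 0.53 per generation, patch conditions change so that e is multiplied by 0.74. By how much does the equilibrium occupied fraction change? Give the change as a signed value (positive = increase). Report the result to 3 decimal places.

Before: p* = 0.14/(0.14+0.53) = 0.2090.
After: m = 0.14, e = 0.3922; p* = 0.14/0.5322 = 0.2631.
Δp* = 0.2631 − 0.2090 = +0.0541.

0.054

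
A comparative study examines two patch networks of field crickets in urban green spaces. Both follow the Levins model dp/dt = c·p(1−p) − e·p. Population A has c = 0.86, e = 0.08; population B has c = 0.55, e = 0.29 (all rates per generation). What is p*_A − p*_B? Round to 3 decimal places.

A: p*_A = 1 − 0.08/0.86 = 0.9070.
B: p*_B = 1 − 0.29/0.55 = 0.4727.
p*_A − p*_B = 0.9070 − 0.4727 = 0.4342.

0.434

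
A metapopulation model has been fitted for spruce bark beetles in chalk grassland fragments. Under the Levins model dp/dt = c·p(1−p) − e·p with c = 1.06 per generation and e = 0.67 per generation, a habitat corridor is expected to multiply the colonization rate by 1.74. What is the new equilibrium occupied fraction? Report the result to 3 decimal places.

Before: p* = 1 − 0.67/1.06 = 0.3679.
After the change, c = 1.8444, e = 0.67, so p* = 1 − 0.67/1.8444 = 0.6367.

0.637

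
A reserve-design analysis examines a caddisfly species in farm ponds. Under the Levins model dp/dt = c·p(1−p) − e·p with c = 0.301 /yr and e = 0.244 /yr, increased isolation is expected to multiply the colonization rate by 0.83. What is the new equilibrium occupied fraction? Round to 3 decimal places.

Before: p* = 1 − 0.244/0.301 = 0.1894.
After the change, c = 0.24983, e = 0.244, so p* = 1 − 0.244/0.24983 = 0.0233.

0.023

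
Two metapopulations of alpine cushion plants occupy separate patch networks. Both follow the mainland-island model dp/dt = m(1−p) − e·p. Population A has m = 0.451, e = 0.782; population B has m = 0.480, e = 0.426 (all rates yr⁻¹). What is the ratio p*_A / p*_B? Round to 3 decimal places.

0.690

A: p*_A = m/(m+e) = 0.451/1.2330 = 0.3658.
B: p*_B = 0.480/0.9060 = 0.5298.
p*_A / p*_B = 0.3658/0.5298 = 0.6904.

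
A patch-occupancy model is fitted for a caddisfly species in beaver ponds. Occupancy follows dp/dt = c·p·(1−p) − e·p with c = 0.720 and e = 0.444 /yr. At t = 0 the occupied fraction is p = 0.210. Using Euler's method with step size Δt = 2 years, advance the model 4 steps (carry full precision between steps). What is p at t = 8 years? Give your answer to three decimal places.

0.362

Update rule: p ← p + [c·p·(1−p) − e·p]·Δt with Δt = 2.
p: 0.21000 → 0.26242  (Δp = +0.05242)
p: 0.26242 → 0.30811  (Δp = +0.04569)
p: 0.30811 → 0.34148  (Δp = +0.03338)
p: 0.34148 → 0.36206  (Δp = +0.02058)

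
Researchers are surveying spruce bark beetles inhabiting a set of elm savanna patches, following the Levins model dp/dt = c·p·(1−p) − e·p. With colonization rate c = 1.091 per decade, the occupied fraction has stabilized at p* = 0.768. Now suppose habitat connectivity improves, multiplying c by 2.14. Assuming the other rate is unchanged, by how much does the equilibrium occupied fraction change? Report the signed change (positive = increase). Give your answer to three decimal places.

0.124

Balance c(1−p*) = e gives e = 1.091×(1 − 0.76800) = 0.25311.
New p* = 1 − e/c = 1 − 0.25311/2.33474 = 0.89159.
Δp* = 0.89159 − 0.76800 = +0.12359.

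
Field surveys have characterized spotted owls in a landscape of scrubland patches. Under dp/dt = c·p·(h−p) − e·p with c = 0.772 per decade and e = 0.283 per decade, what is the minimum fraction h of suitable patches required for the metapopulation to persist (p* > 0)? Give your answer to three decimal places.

0.367

p* = h − e/c is positive only when h > e/c.
h_min = e/c = 0.283/0.772 = 0.3666.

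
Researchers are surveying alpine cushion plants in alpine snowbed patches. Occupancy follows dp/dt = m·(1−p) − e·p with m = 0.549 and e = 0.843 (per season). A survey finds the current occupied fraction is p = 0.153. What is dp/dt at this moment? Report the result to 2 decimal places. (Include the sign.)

0.34

Colonization term: m·(1−p) = 0.549×0.8470 = 0.46500.
Extinction term: e·p = 0.12898.
dp/dt = 0.46500 − 0.12898 = 0.33602.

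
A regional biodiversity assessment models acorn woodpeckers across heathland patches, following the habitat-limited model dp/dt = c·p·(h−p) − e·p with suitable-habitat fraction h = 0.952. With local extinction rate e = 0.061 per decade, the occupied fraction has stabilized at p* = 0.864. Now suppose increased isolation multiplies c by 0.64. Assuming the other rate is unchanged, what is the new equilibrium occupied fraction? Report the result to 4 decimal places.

0.8145

Balance c(h−p*) = e gives c = e/(0.952 − 0.86400) = 0.061/0.08800 = 0.69318.
New p* = 0.952 − e/c = 0.952 − 0.06100/0.44364 = 0.81450.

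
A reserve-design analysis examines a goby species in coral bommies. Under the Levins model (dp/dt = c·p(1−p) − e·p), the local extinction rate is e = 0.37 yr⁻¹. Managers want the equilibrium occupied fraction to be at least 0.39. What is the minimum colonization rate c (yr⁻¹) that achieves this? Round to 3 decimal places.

p* = 1 − e/c ≥ 0.39 requires e/c ≤ 0.6100, i.e. c ≥ e/0.6100.
c_min = 0.37/0.6100 = 0.6066.

0.607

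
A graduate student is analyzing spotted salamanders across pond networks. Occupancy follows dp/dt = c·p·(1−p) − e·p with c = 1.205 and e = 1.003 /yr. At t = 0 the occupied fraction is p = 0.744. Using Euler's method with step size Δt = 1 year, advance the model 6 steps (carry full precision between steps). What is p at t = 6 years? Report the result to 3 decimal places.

0.182

Update rule: p ← p + [c·p·(1−p) − e·p]·Δt with Δt = 1.
p: 0.74400 → 0.22728  (Δp = -0.51672)
p: 0.22728 → 0.21094  (Δp = -0.01633)
p: 0.21094 → 0.19993  (Δp = -0.01101)
p: 0.19993 → 0.19215  (Δp = -0.00778)
p: 0.19215 → 0.18648  (Δp = -0.00568)
p: 0.18648 → 0.18224  (Δp = -0.00423)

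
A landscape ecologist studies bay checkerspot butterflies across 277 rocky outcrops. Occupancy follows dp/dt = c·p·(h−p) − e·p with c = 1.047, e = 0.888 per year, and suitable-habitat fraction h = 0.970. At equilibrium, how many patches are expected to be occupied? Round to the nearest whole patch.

p* = h − e/c = 0.970 − 0.8481 = 0.1219.
Expected occupied patches = N × p* = 277 × 0.1219 = 33.76 ≈ 34.

34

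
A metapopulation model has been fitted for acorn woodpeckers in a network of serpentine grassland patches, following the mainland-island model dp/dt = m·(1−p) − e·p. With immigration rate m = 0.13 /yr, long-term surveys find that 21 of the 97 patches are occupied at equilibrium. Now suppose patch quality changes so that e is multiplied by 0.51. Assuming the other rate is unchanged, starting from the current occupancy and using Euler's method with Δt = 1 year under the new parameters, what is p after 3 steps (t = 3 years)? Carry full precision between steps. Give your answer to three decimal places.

Observed p* = 21/97 = 0.21649.
Balance m(1−p*) = e·p* gives e = m(1−p*)/p* = 0.13×0.78351/0.21649 = 0.47048.
Starting from p₀ = 0.21649; update p ← p + (dp/dt)·Δt with the new parameters.
p: 0.21649 → 0.26640  (Δp = +0.04991)
p: 0.26640 → 0.29785  (Δp = +0.03145)
p: 0.29785 → 0.31766  (Δp = +0.01981)

0.318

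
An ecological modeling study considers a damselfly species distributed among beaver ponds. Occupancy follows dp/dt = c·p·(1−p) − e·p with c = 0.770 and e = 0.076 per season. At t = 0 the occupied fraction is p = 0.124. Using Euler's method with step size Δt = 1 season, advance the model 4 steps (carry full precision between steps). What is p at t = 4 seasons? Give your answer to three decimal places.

0.602

Update rule: p ← p + [c·p·(1−p) − e·p]·Δt with Δt = 1.
step 1: Δp = +0.07422, p = 0.19822
step 2: Δp = +0.10731, p = 0.30553
step 3: Δp = +0.14016, p = 0.44568
step 4: Δp = +0.15636, p = 0.60204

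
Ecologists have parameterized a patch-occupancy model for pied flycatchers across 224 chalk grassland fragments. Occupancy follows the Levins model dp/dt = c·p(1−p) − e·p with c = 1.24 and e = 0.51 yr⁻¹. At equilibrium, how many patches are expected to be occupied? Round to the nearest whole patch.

p* = 1 − e/c = 1 − 0.51/1.24 = 0.5887.
Expected occupied patches = N × p* = 224 × 0.5887 = 131.87 ≈ 132.

132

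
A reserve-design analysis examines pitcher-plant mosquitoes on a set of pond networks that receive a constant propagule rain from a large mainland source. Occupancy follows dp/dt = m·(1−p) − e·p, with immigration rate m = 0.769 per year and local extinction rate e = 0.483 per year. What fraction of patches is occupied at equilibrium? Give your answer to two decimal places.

At equilibrium the propagule rain into empty patches balances local extinction: m(1−p*) = e·p*.
p* = m/(m+e) = 0.769/(0.769+0.483) = 0.769/1.2520 = 0.6142.

0.61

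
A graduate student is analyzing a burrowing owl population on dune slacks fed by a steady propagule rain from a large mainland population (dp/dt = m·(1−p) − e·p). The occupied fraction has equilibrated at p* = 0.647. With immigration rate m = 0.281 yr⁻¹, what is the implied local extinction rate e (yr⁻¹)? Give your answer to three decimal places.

0.153

At equilibrium m(1−p*) = e·p*, so e = m(1−p*)/p*.
e = 0.281 × 0.3530 / 0.647 = 0.1533.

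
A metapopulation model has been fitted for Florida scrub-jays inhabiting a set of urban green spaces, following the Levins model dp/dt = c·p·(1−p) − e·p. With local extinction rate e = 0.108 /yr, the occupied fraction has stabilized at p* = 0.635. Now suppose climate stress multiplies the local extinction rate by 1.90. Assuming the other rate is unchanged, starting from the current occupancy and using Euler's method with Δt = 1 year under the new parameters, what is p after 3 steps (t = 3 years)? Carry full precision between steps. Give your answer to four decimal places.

Balance c(1−p*) = e gives c = e/(1 − 0.63500) = 0.108/0.36500 = 0.29589.
Starting from p₀ = 0.63500; update p ← p + (dp/dt)·Δt with the new parameters.
step 1: Δp = -0.06172, p = 0.57328
step 2: Δp = -0.04525, p = 0.52803
step 3: Δp = -0.03461, p = 0.49341

0.4934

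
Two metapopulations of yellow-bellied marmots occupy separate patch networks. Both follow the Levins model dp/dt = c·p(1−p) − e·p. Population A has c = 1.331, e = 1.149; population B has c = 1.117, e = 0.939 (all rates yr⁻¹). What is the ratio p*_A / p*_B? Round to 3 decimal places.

A: p*_A = 1 − 1.149/1.331 = 0.1367.
B: p*_B = 1 − 0.939/1.117 = 0.1594.
p*_A / p*_B = 0.1367/0.1594 = 0.8581.

0.858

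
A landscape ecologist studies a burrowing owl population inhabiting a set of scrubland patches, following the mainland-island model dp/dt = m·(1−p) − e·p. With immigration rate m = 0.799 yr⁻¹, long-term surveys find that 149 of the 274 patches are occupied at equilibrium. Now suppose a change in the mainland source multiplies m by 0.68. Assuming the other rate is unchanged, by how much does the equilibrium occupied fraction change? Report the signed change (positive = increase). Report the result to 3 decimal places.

-0.096

Observed p* = 149/274 = 0.54380.
Balance m(1−p*) = e·p* gives e = m(1−p*)/p* = 0.799×0.45620/0.54380 = 0.67029.
New p* = m/(m+e) = 0.54332/(0.54332+0.67029) = 0.44769.
Δp* = 0.44769 − 0.54380 = -0.09611.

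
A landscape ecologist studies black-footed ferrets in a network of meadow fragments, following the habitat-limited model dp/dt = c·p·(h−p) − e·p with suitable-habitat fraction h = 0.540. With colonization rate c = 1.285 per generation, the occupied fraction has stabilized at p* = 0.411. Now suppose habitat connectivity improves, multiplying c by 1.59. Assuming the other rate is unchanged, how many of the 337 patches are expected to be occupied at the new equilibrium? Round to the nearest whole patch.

Balance c(h−p*) = e gives e = 1.285×(0.54 − 0.41100) = 0.16577.
New p* = 0.54 − e/c = 0.54 − 0.16577/2.04315 = 0.45887.
Expected occupied = 337 × 0.45887 = 154.64 ≈ 155.

155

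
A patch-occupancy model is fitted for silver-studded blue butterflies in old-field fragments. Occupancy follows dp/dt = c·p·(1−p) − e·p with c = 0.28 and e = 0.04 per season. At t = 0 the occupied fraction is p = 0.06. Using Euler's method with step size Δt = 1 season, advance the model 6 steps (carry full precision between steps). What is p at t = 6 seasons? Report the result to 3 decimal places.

Update rule: p ← p + [c·p·(1−p) − e·p]·Δt with Δt = 1.
t = 1: p = 0.06000 + (+0.01339) = 0.07339
t = 2: p = 0.07339 + (+0.01611) = 0.08950
t = 3: p = 0.08950 + (+0.01924) = 0.10873
t = 4: p = 0.10873 + (+0.02279) = 0.13152
t = 5: p = 0.13152 + (+0.02672) = 0.15824
t = 6: p = 0.15824 + (+0.03097) = 0.18921

0.189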